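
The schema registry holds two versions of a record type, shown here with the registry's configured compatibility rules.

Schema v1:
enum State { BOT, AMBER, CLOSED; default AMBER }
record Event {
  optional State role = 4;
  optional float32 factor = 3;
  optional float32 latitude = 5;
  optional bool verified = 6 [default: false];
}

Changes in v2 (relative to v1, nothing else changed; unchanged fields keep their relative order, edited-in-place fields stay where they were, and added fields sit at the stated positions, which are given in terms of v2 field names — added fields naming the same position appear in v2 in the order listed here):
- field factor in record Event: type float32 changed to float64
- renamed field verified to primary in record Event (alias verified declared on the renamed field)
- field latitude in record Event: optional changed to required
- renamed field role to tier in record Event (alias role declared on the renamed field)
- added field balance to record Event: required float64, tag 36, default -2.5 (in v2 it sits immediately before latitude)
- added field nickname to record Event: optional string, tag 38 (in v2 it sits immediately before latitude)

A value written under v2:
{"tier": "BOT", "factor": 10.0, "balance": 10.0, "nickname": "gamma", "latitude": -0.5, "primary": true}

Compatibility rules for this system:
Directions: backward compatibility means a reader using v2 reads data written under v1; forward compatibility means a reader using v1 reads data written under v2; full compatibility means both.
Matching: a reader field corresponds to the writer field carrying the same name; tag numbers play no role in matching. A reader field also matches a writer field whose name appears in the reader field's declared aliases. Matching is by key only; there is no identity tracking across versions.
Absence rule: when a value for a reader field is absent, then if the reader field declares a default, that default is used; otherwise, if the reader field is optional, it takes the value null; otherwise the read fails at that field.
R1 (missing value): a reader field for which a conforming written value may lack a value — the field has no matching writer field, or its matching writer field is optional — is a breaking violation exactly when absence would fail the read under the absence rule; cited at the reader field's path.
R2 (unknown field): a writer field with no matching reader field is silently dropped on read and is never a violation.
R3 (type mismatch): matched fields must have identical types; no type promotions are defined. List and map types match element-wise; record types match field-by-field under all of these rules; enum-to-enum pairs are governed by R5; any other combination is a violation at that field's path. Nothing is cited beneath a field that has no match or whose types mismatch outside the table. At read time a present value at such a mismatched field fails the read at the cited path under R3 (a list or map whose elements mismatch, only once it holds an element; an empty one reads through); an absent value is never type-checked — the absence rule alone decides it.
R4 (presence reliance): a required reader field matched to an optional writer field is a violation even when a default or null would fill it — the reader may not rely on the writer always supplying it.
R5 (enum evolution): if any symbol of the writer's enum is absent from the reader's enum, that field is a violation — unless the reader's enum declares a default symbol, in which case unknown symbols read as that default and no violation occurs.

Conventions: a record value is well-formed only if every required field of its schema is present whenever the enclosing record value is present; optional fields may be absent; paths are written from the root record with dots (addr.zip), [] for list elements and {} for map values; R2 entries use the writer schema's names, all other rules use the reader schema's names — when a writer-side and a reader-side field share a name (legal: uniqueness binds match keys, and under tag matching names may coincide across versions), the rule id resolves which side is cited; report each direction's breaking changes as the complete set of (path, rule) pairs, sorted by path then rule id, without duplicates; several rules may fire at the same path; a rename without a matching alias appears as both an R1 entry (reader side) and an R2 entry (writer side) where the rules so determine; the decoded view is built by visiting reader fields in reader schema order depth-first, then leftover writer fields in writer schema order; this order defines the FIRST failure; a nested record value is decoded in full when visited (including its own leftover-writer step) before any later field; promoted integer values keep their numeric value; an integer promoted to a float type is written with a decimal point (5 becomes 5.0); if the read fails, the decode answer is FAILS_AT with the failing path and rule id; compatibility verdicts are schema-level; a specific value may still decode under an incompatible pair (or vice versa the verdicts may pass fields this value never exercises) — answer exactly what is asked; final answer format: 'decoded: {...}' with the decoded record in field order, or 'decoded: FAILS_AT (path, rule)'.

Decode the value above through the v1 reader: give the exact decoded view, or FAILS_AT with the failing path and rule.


the writer's type comes first in each Event pair
migrating the Event value to v1:
  role := null (absent, optional -> null)
  read fails at factor under R3
  => FAILS_AT (factor, R3)
checking off the Event differences that do not matter here:
  renamed field verified to primary in record Event (alias verified declared on the renamed field) -> triggers nothing under the printed rules; the Event answer is the same either way
  field latitude in record Event: optional changed to required -> a verdict-level change on Event — the shown value reads the same
  renamed field role to tier in record Event (alias role declared on the renamed field) -> triggers nothing under the printed rules; the Event answer is the same either way
  added field nickname to record Event: optional string, tag 38 (in v2 it sits immediately before latitude) -> triggers nothing under the printed rules; the Event answer is the same either way
  added field balance to record Event: required float64, tag 36, default -2.5 (in v2 it sits immediately before latitude) -> triggers nothing under the printed rules; the Event answer is the same either way

decoded: FAILS_AT (factor, R3)


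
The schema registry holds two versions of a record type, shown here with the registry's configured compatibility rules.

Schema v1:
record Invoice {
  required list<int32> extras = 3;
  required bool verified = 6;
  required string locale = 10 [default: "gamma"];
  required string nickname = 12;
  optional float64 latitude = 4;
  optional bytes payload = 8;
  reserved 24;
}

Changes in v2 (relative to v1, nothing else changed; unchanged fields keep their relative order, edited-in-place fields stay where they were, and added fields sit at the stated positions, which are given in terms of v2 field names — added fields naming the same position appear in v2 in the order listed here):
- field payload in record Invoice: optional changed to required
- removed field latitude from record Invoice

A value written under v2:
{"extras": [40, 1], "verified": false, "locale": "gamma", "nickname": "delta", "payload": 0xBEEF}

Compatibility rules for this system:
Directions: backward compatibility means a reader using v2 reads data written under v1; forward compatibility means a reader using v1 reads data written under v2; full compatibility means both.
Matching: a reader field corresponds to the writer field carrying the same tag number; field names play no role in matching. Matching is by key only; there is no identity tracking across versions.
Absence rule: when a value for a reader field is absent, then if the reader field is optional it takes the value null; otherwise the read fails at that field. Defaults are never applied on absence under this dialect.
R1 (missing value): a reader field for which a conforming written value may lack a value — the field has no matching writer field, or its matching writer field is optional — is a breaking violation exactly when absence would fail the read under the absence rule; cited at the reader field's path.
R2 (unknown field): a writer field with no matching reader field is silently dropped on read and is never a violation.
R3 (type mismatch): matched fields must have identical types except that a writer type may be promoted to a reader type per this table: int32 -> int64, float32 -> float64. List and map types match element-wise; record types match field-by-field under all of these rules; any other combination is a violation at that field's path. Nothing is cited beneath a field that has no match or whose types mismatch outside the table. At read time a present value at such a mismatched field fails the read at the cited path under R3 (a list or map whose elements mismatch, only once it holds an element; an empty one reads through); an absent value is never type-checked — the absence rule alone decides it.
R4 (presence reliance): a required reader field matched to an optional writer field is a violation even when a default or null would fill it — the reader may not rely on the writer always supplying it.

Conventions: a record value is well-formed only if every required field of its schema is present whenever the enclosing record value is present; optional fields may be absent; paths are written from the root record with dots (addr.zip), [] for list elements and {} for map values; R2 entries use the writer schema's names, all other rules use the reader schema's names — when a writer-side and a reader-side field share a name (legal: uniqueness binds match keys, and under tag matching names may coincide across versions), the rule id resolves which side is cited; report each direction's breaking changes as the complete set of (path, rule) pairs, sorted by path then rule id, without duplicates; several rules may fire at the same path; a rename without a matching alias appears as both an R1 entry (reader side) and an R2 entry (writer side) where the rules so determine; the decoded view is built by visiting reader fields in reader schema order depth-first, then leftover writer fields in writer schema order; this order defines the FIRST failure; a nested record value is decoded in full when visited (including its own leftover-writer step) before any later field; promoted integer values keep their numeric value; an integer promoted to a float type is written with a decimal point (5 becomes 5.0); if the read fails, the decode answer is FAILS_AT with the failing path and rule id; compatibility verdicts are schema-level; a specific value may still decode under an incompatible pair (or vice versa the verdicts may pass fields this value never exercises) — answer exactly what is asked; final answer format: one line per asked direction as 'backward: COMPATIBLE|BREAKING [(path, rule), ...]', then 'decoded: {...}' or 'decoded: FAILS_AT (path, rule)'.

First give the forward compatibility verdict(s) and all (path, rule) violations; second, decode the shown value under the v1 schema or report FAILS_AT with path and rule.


each type pair in Invoice: writer, then reader
forward analysis of Invoice with v1 as reader and v2 as writer:
  extras <- extras (list<int32> -> list<int32>, writer required)
  verified <- verified (bool -> bool, writer required)
  locale <- locale (string -> string, writer required)
  nickname <- nickname (string -> string, writer required)
  no writer field matches reader latitude
  payload <- payload (bytes -> bytes, writer required)
  => forward: COMPATIBLE
migrating the Invoice value to v1:
  extras := [40, 1]
  verified := false
  locale := "gamma"
  nickname := "delta"
  latitude := null (missing; optional => null)
  payload := 0xBEEF
  => decoded: {"extras": [40, 1], "verified": false, "locale": "gamma", "nickname": "delta", "latitude": null, "payload": 0xBEEF}
remaining Invoice differences; none change what is asked:
  field payload in record Invoice: optional changed to required -> affects backward compatibility only, which is not asked
  removed field latitude from record Invoice -> no rule fires on it in Invoice's dialect; the asked verdict holds

forward: COMPATIBLE []; decoded: {"extras": [40, 1], "verified": false, "locale": "gamma", "nickname": "delta", "latitude": null, "payload": 0xBEEF}


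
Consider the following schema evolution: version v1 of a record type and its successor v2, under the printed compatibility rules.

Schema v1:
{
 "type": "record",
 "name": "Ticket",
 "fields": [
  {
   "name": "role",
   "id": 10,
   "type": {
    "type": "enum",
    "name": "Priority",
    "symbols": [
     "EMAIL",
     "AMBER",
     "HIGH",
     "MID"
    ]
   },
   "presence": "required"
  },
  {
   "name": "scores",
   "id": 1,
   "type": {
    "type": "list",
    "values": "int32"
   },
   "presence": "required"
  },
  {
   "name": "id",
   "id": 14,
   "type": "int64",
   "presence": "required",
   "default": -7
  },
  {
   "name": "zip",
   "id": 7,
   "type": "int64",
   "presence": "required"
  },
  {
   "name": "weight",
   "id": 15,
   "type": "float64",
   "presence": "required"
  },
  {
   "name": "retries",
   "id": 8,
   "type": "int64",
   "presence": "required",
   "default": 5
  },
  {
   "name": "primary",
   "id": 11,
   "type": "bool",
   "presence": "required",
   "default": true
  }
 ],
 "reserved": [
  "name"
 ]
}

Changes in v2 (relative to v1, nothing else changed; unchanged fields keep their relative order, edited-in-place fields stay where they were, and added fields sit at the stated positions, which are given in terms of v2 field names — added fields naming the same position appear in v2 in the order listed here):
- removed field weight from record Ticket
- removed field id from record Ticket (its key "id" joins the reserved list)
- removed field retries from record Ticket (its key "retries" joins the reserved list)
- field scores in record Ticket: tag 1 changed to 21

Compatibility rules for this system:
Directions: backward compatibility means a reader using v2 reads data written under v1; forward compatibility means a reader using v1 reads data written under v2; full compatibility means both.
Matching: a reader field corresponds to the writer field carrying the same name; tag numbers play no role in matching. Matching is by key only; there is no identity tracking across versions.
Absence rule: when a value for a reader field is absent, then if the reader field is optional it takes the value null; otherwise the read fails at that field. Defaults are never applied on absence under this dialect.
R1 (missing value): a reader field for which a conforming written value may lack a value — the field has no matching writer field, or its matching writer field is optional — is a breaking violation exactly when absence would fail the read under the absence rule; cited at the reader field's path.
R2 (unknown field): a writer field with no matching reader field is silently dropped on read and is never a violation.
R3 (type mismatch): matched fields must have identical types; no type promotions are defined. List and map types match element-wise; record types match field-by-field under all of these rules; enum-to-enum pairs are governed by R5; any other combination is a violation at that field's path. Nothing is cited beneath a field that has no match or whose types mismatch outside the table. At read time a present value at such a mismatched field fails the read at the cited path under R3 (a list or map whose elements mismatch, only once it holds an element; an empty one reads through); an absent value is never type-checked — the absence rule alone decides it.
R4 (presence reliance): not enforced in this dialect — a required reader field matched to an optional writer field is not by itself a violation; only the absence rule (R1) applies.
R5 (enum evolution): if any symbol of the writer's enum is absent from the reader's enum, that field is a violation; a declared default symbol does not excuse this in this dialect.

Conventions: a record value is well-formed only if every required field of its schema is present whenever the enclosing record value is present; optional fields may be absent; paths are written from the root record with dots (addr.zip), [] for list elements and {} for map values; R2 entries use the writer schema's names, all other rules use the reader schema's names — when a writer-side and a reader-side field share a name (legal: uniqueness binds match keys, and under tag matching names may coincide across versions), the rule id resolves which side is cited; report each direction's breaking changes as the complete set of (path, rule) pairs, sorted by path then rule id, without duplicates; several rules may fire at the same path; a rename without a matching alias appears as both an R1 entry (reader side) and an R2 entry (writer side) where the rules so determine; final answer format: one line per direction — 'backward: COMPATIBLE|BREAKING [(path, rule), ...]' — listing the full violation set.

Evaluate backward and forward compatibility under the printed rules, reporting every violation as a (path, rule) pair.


arrows below run writer -> reader for Ticket
backward for Ticket (reader v2, writer v1):
  role: paired with writer role (Priority -> Priority; writer required)
  scores: paired with writer scores (list<int32> -> list<int32>; writer required)
  zip: paired with writer zip (int64 -> int64; writer required)
  primary: paired with writer primary (bool -> bool; writer required)
  writer field id has no reader counterpart
  writer field weight has no reader counterpart
  writer field retries has no reader counterpart
  nothing fires on Ticket: backward is COMPATIBLE
forward for Ticket (reader v1, writer v2):
  role: paired with writer role (Priority -> Priority; writer required)
  scores: paired with writer scores (list<int32> -> list<int32>; writer required)
  id: no writer-side match
  zip: paired with writer zip (int64 -> int64; writer required)
  weight: no writer-side match
  retries: no writer-side match
  primary: paired with writer primary (bool -> bool; writer required)
  violation R1 at id
  violation R1 at retries
  violation R1 at weight
  => forward verdict for Ticket: BREAKING, 3 violation(s)

backward: COMPATIBLE []; forward: BREAKING [(id, R1), (retries, R1), (weight, R1)]


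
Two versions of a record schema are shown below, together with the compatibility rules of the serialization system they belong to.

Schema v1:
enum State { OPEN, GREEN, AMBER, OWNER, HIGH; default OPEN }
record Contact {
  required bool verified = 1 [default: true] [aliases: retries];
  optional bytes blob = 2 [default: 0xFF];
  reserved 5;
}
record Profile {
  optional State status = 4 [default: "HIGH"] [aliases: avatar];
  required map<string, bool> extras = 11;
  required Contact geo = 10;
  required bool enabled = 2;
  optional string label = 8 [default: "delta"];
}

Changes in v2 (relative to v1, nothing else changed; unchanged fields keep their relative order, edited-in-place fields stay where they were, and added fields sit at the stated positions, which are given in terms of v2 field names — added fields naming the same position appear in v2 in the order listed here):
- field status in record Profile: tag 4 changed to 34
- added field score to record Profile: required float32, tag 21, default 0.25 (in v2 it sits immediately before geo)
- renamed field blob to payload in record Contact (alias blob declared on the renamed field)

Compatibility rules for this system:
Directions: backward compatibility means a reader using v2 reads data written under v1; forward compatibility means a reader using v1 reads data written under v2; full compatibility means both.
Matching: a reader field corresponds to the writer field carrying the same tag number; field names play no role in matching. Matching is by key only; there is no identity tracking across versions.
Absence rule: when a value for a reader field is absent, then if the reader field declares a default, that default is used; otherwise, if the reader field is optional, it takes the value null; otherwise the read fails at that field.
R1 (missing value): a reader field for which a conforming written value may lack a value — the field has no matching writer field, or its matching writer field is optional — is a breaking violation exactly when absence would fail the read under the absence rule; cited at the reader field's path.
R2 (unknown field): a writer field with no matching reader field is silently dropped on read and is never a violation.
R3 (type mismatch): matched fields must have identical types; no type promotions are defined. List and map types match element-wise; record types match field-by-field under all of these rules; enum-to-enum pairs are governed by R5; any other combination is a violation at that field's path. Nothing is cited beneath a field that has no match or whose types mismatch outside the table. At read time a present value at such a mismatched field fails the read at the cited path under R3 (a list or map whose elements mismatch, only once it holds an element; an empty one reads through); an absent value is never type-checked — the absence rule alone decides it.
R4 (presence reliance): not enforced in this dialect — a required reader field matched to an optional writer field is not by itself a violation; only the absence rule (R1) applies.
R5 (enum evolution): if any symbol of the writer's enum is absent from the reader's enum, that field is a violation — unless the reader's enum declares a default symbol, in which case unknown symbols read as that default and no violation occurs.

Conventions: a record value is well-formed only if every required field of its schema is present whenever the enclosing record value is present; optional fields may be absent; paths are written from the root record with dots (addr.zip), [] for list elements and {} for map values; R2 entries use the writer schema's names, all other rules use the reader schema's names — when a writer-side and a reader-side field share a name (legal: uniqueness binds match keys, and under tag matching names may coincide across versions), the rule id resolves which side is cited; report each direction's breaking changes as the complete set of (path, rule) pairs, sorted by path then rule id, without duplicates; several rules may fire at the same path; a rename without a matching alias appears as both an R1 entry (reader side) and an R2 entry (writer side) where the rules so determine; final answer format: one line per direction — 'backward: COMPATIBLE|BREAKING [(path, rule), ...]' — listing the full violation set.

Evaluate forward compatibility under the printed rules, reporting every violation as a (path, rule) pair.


each type pair in Profile: writer, then reader
forward pass over Profile, reader schema v1, writer schema v2:
  status: no writer match
  writer required, map<string, bool> -> map<string, bool>: reader extras maps from writer extras
  writer required, Contact -> Contact: reader geo maps from writer geo
  writer required, bool -> bool: reader enabled maps from writer enabled
  writer optional, string -> string: reader label maps from writer label
  leftover writer field: status
  leftover writer field: score
  writer required, bool -> bool: reader geo.verified maps from writer geo.verified
  writer optional, bytes -> bytes: reader geo.blob maps from writer geo.payload
  nothing fires on Profile: forward is COMPATIBLE
diffs on Profile not affecting the asked answer:
  field status in record Profile: tag 4 changed to 34 -> fires no rule on Profile, leaving the asked answer as it is
  added field score to record Profile: required float32, tag 21, default 0.25 (in v2 it sits immediately before geo) -> fires no rule on Profile, leaving the asked answer as it is
  renamed field blob to payload in record Contact (alias blob declared on the renamed field) -> fires no rule on Profile, leaving the asked answer as it is

forward: COMPATIBLE []


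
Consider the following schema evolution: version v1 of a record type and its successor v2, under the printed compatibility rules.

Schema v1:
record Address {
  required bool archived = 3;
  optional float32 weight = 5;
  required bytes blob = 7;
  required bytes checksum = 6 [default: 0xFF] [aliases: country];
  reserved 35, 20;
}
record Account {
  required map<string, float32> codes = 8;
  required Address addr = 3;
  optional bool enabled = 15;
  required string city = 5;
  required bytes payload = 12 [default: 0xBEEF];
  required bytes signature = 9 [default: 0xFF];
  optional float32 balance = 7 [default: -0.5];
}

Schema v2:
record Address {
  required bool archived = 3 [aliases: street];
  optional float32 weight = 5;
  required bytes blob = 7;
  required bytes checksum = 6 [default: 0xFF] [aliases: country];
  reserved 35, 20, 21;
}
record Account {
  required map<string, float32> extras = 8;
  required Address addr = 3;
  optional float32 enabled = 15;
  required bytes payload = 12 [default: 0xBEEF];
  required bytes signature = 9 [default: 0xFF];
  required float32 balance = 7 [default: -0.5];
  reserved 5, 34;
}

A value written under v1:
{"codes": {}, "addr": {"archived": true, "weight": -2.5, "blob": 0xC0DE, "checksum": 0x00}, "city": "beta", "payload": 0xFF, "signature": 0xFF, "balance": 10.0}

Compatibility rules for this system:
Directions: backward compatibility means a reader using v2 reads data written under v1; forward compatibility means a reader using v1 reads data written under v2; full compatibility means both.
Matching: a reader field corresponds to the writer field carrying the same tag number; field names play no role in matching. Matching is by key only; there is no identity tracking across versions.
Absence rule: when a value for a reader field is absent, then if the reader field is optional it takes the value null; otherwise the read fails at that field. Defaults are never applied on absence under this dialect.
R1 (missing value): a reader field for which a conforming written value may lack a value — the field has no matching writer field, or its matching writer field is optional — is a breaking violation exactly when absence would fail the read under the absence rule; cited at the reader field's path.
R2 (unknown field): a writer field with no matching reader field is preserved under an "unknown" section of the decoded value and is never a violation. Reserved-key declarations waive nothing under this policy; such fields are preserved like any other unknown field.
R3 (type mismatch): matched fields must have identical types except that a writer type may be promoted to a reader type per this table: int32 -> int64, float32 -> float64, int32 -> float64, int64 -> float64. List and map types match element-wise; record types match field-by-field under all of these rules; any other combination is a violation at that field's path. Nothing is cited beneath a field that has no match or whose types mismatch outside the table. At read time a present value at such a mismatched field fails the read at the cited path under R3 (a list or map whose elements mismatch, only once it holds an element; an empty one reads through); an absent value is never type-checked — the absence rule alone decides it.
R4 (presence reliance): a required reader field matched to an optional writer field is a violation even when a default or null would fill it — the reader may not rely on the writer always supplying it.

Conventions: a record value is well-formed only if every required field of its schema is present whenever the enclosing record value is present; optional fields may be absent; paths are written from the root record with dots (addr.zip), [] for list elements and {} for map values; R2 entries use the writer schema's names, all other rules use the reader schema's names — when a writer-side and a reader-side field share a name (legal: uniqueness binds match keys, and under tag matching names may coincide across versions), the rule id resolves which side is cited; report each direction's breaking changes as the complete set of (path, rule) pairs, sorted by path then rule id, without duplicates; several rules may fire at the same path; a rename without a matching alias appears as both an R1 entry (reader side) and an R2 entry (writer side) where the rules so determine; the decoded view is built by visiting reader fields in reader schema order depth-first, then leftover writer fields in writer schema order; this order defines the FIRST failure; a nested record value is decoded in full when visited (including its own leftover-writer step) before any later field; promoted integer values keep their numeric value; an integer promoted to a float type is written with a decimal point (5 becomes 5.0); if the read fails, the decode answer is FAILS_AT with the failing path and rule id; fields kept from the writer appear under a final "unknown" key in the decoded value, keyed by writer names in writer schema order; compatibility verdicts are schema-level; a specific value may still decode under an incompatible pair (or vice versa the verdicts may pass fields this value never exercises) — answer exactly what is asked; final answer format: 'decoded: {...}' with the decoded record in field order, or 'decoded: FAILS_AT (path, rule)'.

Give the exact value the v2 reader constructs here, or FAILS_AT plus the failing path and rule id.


in Account below, arrows point writer -> reader
migrating the Account value to v2:
  extras := {} (from writer codes)
  addr.archived := true
  addr.weight := -2.5
  addr.blob := 0xC0DE
  addr.checksum := 0x00
  enabled := null (absent, optional -> null)
  payload := 0xFF
  signature := 0xFF
  balance := 10.0
  writer city: kept under "unknown"
  => decoded: {"extras": {}, "addr": {"archived": true, "weight": -2.5, "blob": 0xC0DE, "checksum": 0x00}, "enabled": null, "payload": 0xFF, "signature": 0xFF, "balance": 10.0, "unknown": {"city": "beta"}}
the rest of the Account diff is inert for this question:
  field balance in record Account: optional changed to required -> schema-level compatibility only; this Account value's decode is unchanged
  field enabled in record Account: type bool changed to float32 -> schema-level compatibility only; this Account value's decode is unchanged

decoded: {"extras": {}, "addr": {"archived": true, "weight": -2.5, "blob": 0xC0DE, "checksum": 0x00}, "enabled": null, "payload": 0xFF, "signature": 0xFF, "balance": 10.0, "unknown": {"city": "beta"}}


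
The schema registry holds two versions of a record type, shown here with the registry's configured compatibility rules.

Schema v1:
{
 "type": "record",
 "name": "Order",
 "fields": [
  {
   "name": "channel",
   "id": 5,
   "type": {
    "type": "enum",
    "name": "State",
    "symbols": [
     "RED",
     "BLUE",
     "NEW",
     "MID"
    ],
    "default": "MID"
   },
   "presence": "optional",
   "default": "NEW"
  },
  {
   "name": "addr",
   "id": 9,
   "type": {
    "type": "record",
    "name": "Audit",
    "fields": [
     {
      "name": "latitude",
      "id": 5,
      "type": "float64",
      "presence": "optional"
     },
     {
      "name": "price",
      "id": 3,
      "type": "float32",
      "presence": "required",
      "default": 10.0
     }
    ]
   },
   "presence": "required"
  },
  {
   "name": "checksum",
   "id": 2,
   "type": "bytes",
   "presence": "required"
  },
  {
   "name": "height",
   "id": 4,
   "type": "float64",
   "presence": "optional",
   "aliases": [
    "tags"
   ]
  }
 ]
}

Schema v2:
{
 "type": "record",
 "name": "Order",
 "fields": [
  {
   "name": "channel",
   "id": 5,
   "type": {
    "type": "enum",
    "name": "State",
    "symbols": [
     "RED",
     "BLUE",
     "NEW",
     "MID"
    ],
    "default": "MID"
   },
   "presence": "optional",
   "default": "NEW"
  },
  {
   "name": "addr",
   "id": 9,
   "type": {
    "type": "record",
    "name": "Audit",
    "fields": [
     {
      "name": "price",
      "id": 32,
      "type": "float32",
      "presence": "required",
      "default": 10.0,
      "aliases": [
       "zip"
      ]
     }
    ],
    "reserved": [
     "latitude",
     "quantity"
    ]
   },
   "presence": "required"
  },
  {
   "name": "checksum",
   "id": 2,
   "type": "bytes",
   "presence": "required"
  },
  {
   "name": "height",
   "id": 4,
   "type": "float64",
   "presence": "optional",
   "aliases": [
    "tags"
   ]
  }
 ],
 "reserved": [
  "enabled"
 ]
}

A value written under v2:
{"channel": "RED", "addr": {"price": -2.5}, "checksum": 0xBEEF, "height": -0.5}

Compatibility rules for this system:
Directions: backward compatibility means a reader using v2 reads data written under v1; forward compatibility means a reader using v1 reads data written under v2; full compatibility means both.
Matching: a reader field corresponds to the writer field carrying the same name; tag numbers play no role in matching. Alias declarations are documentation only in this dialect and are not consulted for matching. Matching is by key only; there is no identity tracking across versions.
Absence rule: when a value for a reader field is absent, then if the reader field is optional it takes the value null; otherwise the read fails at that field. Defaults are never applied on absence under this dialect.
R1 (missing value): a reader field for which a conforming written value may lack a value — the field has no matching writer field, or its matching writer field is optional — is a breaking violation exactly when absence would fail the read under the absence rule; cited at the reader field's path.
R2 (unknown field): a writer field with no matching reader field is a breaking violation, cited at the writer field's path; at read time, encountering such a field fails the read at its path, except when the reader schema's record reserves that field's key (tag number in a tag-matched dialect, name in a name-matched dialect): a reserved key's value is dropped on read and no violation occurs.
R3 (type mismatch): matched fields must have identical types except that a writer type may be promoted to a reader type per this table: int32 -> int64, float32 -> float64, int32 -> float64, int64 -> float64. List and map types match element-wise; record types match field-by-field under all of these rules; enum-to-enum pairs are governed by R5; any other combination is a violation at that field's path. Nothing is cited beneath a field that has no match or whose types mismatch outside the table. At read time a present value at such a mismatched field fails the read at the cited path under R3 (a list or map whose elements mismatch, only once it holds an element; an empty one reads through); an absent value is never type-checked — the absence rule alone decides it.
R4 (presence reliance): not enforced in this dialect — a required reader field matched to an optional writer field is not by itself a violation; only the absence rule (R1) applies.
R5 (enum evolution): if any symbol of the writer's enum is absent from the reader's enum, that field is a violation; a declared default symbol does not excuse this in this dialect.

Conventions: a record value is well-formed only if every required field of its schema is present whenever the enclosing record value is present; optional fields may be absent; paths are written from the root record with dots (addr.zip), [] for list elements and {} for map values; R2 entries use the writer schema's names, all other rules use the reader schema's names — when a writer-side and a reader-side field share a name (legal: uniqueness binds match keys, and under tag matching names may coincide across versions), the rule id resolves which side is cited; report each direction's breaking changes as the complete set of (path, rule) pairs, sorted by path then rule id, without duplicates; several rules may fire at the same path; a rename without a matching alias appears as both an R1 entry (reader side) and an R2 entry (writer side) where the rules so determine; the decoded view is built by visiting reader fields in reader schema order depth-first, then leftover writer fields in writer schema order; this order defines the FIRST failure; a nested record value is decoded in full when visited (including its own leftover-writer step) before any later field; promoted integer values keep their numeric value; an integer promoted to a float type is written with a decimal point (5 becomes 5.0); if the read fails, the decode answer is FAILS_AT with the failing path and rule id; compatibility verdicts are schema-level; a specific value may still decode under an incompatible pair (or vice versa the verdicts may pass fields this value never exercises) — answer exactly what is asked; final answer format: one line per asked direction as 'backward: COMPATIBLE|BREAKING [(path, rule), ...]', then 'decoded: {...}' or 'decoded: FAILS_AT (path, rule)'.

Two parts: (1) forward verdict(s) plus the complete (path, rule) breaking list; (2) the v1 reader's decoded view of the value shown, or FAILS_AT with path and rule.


the writer's type comes first in each Order pair
forward analysis of Order with v1 as reader and v2 as writer:
  channel: State -> State, writer optional; from channel
  addr: Audit -> Audit, writer required; from addr
  checksum: bytes -> bytes, writer required; from checksum
  height: float64 -> float64, writer optional; from height
  addr.latitude: no writer-side match
  addr.price: float32 -> float32, writer required; from addr.price
  => forward verdict for Order: COMPATIBLE, no violations
decode (reader v1):
  channel := "RED"
  addr.latitude := null (not supplied -> null)
  addr.price := -2.5
  checksum := 0xBEEF
  height := -0.5
  => decoded: {"channel": "RED", "addr": {"latitude": null, "price": -2.5}, "checksum": 0xBEEF, "height": -0.5}
remaining Order differences; none change what is asked:
  removed field latitude from record Audit (its key "latitude" joins the reserved list) -> inert for the asked Order verdict: nothing fires
  field price in record Audit: tag 3 changed to 32 -> inert for the asked Order verdict: nothing fires

forward: COMPATIBLE []; decoded: {"channel": "RED", "addr": {"latitude": null, "price": -2.5}, "checksum": 0xBEEF, "height": -0.5}


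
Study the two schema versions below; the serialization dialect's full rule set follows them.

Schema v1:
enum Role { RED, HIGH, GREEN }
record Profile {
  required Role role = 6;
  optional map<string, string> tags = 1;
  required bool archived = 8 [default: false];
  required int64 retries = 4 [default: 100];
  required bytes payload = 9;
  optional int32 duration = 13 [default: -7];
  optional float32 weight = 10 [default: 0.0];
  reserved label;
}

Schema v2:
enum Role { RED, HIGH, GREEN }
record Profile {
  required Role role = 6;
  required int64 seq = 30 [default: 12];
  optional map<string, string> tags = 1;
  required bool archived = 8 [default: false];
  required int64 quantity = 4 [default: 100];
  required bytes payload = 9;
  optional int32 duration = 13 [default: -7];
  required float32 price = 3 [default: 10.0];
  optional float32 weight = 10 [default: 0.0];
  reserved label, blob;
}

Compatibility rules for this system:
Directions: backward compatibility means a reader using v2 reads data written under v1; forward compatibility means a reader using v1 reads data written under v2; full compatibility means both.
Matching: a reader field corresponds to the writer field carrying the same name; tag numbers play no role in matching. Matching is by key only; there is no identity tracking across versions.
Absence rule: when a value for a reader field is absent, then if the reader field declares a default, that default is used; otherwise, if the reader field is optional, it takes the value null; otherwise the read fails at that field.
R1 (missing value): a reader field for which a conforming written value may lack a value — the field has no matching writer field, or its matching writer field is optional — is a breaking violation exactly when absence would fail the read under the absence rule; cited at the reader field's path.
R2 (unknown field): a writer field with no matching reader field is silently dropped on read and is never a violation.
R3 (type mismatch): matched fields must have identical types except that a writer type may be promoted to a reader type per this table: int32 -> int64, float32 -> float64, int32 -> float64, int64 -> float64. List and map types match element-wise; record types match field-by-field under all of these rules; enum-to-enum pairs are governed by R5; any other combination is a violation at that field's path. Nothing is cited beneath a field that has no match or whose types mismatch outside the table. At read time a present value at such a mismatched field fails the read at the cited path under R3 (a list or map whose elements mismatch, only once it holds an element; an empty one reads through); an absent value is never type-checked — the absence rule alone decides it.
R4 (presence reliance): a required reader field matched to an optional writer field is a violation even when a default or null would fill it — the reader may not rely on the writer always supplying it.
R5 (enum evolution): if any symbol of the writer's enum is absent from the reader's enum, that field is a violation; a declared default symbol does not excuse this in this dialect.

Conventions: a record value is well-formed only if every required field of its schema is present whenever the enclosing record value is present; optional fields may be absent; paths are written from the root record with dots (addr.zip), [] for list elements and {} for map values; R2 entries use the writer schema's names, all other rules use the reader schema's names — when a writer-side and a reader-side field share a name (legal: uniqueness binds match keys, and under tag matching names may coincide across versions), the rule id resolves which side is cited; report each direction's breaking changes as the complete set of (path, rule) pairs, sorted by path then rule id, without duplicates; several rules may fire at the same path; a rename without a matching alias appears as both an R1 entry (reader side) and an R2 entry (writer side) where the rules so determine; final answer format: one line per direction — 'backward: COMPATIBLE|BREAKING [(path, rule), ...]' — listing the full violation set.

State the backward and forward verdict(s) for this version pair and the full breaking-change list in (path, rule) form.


in Profile below, arrows point writer -> reader
backward on Profile — v2 reading data written by v1:
  writer required, Role -> Role: reader role maps from writer role
  no writer field matches reader seq
  writer optional, map<string, string> -> map<string, string>: reader tags maps from writer tags
  writer required, bool -> bool: reader archived maps from writer archived
  no writer field matches reader quantity
  writer required, bytes -> bytes: reader payload maps from writer payload
  writer optional, int32 -> int32: reader duration maps from writer duration
  no writer field matches reader price
  writer optional, float32 -> float32: reader weight maps from writer weight
  writer retries: unknown to reader
  => no violations; backward on Profile: COMPATIBLE
forward on Profile — v1 reading data written by v2:
  writer required, Role -> Role: reader role maps from writer role
  writer optional, map<string, string> -> map<string, string>: reader tags maps from writer tags
  writer required, bool -> bool: reader archived maps from writer archived
  no writer field matches reader retries
  writer required, bytes -> bytes: reader payload maps from writer payload
  writer optional, int32 -> int32: reader duration maps from writer duration
  writer optional, float32 -> float32: reader weight maps from writer weight
  writer seq: unknown to reader
  writer quantity: unknown to reader
  writer price: unknown to reader
  => no violations; forward on Profile: COMPATIBLE

backward: COMPATIBLE []; forward: COMPATIBLE []
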